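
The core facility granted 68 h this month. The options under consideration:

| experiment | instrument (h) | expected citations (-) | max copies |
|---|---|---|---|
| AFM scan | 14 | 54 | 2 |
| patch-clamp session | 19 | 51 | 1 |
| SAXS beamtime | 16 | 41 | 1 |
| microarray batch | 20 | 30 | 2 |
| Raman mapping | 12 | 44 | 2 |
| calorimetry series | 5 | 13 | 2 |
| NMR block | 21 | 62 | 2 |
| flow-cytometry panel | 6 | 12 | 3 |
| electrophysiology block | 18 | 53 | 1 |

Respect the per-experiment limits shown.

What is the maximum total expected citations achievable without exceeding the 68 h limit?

237

Density check — AFM scan 3.86, Raman mapping 3.67, NMR block 2.95, electrophysiology block 2.94 are the best per h.
Taking the top-ratio experiments first gives 2×AFM scan + 2×Raman mapping + 2×calorimetry series + flow-cytometry panel for 234 (68 h).
Replace 2×calorimetry series and flow-cytometry panel with SAXS beamtime: the trade gains 3 net, giving 237 at 68 h.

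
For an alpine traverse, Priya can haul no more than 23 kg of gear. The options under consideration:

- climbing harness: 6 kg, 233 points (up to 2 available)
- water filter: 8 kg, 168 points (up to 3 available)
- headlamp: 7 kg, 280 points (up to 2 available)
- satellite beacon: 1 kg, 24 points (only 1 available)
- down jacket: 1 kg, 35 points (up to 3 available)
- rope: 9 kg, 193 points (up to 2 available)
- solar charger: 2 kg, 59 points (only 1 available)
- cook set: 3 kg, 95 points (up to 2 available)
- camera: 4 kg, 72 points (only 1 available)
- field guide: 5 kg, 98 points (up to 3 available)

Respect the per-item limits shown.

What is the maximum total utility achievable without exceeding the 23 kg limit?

898

Taking climbing harness + 2×headlamp + 3×down jacket: 23 kg used, 898 in utility.
That's the maximum — no swap from here does better than 898.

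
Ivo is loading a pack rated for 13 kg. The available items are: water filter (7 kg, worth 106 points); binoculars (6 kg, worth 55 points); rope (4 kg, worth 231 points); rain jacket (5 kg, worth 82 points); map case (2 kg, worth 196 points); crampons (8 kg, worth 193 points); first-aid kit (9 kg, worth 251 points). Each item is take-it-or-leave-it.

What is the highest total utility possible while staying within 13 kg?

533

A density-first pass picks rope + rain jacket + map case — 509 at 11 kg.
Replace rain jacket with water filter: the trade gains 24 net, giving 533 at 13 kg.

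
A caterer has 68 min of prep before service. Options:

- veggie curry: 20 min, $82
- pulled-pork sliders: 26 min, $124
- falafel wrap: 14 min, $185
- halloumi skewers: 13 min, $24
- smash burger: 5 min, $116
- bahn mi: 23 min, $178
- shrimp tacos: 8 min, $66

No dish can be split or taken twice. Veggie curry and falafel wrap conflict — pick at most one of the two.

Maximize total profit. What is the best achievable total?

Ranking by ratio (profit/min): smash burger 23.20, falafel wrap 13.21, shrimp tacos 8.25, bahn mi 7.74.
Taking the top-ratio dishes first gives falafel wrap + halloumi skewers + smash burger + bahn mi + shrimp tacos for 569 (63 min).
The 21 min tied up in halloumi skewers and shrimp tacos is better spent on pulled-pork sliders — total rises to 603 (68 min).

603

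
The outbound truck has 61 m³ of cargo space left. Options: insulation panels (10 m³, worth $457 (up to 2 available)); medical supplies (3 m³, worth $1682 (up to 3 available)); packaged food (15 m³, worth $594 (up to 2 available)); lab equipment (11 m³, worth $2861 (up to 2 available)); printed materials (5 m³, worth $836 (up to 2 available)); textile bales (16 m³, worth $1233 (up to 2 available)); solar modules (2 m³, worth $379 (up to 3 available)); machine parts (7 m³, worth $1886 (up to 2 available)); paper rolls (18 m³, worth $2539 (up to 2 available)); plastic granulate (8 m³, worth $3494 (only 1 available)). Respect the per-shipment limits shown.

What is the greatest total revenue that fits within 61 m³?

19249

Density check — medical supplies 560.67, plastic granulate 436.75, machine parts 269.43, lab equipment 260.09 are the best per m³.
Greedy by ratio would take 3×medical supplies + 2×lab equipment + 3×solar modules + 2×machine parts + plastic granulate: 59 m³ used, total 19171.
The 4 m³ tied up in 2×solar modules is better spent on printed materials — total rises to 19249 (60 m³).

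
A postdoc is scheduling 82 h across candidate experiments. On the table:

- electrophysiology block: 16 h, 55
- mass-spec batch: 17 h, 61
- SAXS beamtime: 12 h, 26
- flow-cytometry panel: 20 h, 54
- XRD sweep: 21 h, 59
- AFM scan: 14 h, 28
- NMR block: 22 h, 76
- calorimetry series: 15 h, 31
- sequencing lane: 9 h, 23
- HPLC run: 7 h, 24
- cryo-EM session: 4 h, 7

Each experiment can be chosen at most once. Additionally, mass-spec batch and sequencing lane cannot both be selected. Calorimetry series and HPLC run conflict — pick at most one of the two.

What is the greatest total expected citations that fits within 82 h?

Best packing: electrophysiology block + mass-spec batch + flow-cytometry panel + NMR block + HPLC run — 82 h, 270 total.

270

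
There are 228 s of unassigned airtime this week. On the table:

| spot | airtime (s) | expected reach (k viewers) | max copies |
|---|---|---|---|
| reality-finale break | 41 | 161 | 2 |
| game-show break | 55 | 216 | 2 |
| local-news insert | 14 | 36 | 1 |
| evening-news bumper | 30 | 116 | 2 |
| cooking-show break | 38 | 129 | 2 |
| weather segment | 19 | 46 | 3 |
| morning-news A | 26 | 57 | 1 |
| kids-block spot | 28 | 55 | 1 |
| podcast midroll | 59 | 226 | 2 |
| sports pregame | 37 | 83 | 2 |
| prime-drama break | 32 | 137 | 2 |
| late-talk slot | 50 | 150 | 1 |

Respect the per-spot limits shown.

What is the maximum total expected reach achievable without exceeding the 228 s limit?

Ranking by ratio (expected reach/s): prime-drama break 4.28, game-show break 3.93, reality-finale break 3.93.
A density-first pass picks reality-finale break + 2×game-show break + 2×prime-drama break — 867 at 215 s.
Replace game-show break and prime-drama break with reality-finale break + podcast midroll: the trade gains 34 net, giving 901 at 228 s.
Nothing else within 228 s beats 901.

901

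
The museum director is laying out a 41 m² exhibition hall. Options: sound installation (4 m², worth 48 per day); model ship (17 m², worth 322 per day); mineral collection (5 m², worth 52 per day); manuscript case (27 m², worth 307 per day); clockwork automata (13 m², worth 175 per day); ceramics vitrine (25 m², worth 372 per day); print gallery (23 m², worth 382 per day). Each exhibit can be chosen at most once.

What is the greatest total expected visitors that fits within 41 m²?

704

Model ship + print gallery uses 40 of the 41 m² and totals 704.
The closest alternative, mineral collection + clockwork automata + print gallery, reaches only 609.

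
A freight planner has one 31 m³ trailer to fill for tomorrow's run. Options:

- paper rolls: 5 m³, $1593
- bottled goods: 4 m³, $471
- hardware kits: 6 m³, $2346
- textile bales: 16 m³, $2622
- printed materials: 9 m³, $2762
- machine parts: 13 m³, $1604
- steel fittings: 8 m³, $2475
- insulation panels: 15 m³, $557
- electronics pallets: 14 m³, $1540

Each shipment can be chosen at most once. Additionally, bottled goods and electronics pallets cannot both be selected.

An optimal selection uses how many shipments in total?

Optimal total is 9176.
For example paper rolls + hardware kits + printed materials + steel fittings achieves it, using 28 m³.
All optima have 4 shipments.

4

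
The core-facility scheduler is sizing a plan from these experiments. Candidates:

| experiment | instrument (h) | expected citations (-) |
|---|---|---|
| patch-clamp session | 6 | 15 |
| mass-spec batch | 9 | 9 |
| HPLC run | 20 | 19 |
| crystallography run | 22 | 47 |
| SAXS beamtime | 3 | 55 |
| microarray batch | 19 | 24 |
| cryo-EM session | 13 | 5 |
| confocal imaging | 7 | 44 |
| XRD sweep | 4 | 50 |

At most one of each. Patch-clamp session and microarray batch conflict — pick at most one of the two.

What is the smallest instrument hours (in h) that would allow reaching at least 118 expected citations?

13

Minimise h subject to total expected citations ≥ 118.
Taking patch-clamp session + SAXS beamtime + XRD sweep gives 120 (≥ 118) for 13 h.
No combination under 13 h hits 118.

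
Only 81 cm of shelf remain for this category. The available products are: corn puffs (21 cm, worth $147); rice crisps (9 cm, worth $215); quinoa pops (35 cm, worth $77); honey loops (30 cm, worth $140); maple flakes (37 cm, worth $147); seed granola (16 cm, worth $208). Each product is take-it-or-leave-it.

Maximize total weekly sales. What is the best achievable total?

Density check — rice crisps 23.89, seed granola 13.00, corn puffs 7.00, honey loops 4.67 are the best per cm.
Best packing: corn puffs + rice crisps + honey loops + seed granola — 76 cm, 710 total.
Next best is corn puffs + rice crisps + quinoa pops + seed granola at 647 (81 cm) — short by 63.

710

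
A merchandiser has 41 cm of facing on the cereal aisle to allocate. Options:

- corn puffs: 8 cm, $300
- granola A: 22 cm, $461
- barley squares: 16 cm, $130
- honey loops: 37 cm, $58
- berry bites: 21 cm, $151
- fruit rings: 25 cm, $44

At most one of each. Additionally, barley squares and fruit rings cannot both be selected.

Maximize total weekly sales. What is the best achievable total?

The ratio ordering already packs tightly: corn puffs + granola A, 30 cm, 761.

761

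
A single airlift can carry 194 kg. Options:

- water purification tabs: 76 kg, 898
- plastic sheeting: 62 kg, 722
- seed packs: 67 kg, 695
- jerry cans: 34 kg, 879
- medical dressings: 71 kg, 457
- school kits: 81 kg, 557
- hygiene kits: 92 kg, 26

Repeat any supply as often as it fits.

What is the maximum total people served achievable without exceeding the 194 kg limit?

5×jerry cans uses 170 of the 194 kg and totals 4395.

4395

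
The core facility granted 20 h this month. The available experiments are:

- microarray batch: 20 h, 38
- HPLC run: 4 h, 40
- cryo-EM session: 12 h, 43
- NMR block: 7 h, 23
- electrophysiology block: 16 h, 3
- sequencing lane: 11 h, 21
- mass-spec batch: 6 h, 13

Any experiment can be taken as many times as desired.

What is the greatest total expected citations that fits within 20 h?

200

Ranking by ratio (expected citations/h): HPLC run 10.00, cryo-EM session 3.58, NMR block 3.29, mass-spec batch 2.17.
Best packing: 5×HPLC run — 20 h, 200 total.
Nothing else within 20 h beats 200.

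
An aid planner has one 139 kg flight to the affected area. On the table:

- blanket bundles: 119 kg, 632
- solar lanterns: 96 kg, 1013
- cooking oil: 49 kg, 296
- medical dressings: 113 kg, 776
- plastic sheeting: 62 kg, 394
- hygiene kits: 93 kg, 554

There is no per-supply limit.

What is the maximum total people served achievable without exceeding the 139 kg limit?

1013

By people served per kg: solar lanterns 10.55, medical dressings 6.87, plastic sheeting 6.35, cooking oil 6.04 lead.
Solar lanterns uses 96 of the 139 kg and totals 1013.
That's the maximum — no swap from here does better than 1013.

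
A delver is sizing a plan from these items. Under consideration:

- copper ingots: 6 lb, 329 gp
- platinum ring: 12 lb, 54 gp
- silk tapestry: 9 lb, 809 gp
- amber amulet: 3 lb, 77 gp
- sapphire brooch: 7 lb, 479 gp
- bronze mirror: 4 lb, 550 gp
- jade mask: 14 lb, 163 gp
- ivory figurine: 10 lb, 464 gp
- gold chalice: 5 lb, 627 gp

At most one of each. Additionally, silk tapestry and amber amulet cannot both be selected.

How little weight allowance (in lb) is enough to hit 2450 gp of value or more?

Minimise lb subject to total value ≥ 2450.
Taking silk tapestry + sapphire brooch + bronze mirror + gold chalice gives 2465 (≥ 2450) for 25 lb.
Any bundle with less than 25 lb falls short of 2450.

25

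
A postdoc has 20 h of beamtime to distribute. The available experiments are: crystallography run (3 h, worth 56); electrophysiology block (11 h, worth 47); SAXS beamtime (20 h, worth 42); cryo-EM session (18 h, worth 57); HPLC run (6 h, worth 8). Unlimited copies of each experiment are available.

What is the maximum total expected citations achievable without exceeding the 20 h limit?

Best packing: 6×crystallography run — 18 h, 336 total.
The spare 2 h is too small for any remaining experiment, and no exchange beats 336.

336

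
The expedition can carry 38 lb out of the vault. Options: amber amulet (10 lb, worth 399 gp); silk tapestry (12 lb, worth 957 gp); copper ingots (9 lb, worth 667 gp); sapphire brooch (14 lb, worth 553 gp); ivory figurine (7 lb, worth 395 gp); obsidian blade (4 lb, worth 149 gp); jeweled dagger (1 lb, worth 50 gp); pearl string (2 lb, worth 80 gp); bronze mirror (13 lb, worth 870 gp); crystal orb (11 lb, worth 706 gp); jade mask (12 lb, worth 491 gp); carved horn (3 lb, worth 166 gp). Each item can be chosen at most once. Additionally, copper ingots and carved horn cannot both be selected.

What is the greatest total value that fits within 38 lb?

Silk tapestry + copper ingots + obsidian blade + bronze mirror uses 38 of the 38 lb and totals 2643.
That's the maximum — no feasible swap from here does better than 2643.

2643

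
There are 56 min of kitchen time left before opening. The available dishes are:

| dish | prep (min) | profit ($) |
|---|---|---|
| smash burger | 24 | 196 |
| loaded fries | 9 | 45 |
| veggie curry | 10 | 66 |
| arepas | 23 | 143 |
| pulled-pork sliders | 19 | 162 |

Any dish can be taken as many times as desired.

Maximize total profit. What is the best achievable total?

424

Filling by ratio: veggie curry + 2×pulled-pork sliders for 390, with 8 min left unused.
The 19 min tied up in pulled-pork sliders is better spent on smash burger — total rises to 424 (53 min).
Nothing else within 56 min beats 424.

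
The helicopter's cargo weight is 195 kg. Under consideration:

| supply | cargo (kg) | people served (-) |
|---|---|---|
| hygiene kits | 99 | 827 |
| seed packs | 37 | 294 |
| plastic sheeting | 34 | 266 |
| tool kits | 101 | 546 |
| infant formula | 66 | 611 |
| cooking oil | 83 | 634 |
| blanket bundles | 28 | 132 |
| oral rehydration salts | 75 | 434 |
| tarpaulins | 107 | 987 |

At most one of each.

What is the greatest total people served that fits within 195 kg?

The ratio heuristic lands on infant formula + tarpaulins (1598) but leaves 22 kg idle.
Dropping infant formula frees 66 kg; slotting in cooking oil (83 kg) lifts the total to 1621 at 190 kg.

1621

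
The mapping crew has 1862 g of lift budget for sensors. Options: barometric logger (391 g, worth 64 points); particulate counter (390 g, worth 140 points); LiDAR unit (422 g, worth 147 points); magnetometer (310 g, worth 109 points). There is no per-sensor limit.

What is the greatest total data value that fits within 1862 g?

654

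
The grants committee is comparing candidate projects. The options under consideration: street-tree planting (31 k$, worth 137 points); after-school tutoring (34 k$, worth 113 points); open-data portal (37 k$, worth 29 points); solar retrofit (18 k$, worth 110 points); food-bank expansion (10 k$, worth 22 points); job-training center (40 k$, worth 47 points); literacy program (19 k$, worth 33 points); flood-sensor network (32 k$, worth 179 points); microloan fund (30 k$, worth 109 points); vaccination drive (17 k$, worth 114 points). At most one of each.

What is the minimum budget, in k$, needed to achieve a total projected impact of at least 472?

Minimise k$ subject to total projected impact ≥ 472.
solar retrofit + flood-sensor network + microloan fund + vaccination drive: 512 projected impact at 97 k$.
No combination under 97 k$ hits 472.

97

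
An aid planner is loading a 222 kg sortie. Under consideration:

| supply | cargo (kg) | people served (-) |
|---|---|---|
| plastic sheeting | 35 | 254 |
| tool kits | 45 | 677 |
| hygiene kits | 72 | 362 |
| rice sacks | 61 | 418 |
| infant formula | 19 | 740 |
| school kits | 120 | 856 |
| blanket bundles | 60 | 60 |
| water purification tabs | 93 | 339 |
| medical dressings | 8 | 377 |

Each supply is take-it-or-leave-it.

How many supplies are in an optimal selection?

4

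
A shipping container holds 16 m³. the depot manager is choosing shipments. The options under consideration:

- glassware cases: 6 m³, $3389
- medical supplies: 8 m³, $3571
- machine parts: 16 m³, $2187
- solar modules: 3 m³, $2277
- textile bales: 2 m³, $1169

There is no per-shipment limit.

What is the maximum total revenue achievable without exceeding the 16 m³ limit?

11446

A density-first pass picks 5×solar modules — 11385 at 15 m³.
Dropping solar modules frees 3 m³; slotting in 2×textile bales (4 m³) lifts the total to 11446 at 16 m³.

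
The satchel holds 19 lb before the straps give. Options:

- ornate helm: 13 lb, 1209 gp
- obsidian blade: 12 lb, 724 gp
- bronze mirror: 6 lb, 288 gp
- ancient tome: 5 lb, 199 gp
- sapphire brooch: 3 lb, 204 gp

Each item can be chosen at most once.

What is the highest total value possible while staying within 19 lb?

1497

Ranking by ratio (value/lb): ornate helm 93.00, sapphire brooch 68.00, obsidian blade 60.33.
A density-first pass picks ornate helm + sapphire brooch — 1413 at 16 lb.
The 3 lb tied up in sapphire brooch is better spent on bronze mirror — total rises to 1497 (19 lb).
Next best is ornate helm + sapphire brooch at 1413 (16 lb) — short by 84.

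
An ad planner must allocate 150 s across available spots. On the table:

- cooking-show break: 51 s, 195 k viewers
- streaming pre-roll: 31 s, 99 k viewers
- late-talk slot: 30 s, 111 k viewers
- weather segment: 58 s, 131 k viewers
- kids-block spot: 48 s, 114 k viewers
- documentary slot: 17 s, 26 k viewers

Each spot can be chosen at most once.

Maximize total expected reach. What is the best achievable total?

446

Filling by ratio: cooking-show break + streaming pre-roll + late-talk slot + documentary slot for 431, with 21 s left unused.
Replace streaming pre-roll with kids-block spot: the trade gains 15 net, giving 446 at 146 s.
Every other selection either busts 150 s or fails to beat 446.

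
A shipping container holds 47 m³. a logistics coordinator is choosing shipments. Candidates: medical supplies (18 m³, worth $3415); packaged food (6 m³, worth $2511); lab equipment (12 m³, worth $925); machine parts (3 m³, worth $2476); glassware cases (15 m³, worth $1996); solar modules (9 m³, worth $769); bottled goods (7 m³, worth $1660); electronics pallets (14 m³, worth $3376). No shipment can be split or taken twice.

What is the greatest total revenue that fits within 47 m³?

12019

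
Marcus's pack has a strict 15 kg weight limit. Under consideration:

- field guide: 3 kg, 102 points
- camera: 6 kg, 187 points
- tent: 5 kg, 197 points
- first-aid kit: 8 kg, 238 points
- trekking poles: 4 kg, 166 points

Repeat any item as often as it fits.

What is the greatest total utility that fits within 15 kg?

The ratio ordering already packs tightly: field guide + 3×trekking poles, 15 kg, 600.
Nothing else within 15 kg beats 600.

600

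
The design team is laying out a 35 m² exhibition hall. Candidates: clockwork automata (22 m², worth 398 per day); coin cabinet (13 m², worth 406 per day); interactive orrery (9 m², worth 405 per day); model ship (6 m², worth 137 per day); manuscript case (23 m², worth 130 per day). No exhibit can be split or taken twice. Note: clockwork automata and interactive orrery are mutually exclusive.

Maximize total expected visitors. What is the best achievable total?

948

Density check — interactive orrery 45.00, coin cabinet 31.23, model ship 22.83, clockwork automata 18.09 are the best per m².
Coin cabinet + interactive orrery + model ship uses 28 of the 35 m² and totals 948.
Runner-up coin cabinet + interactive orrery tops out at 811.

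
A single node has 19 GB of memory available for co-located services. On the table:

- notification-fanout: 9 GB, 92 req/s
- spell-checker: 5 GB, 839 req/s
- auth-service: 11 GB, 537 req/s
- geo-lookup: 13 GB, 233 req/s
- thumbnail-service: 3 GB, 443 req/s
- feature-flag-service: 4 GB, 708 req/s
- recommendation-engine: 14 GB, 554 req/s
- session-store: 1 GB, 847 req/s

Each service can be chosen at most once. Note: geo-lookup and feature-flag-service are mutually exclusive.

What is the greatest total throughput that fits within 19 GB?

By throughput per GB: session-store 847.00, feature-flag-service 177.00, spell-checker 167.80, thumbnail-service 147.67 lead.
Spell-checker + thumbnail-service + feature-flag-service + session-store uses 13 of the 19 GB and totals 2837.
The spare 6 GB is too small for any remaining service, and no feasible exchange beats 2837.

2837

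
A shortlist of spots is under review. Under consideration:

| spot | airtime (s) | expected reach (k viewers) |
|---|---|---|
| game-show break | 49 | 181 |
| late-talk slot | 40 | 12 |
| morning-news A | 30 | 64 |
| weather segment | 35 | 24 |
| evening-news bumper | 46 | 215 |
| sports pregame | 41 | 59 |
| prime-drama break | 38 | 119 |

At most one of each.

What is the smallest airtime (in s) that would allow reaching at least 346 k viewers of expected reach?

Minimise s subject to total expected reach ≥ 346.
game-show break + evening-news bumper: 396 expected reach at 95 s.
Any bundle with less than 95 s falls short of 346.

95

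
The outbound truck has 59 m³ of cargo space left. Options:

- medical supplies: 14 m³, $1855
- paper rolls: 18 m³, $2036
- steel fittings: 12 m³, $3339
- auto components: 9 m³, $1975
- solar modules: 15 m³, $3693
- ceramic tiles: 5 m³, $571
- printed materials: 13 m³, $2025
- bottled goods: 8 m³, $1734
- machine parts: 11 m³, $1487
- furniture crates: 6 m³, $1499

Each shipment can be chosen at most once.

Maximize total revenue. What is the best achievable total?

12861

Filling by ratio: steel fittings + auto components + solar modules + ceramic tiles + bottled goods + furniture crates for 12811, with 4 m³ left unused.
Dropping auto components frees 9 m³; slotting in printed materials (13 m³) lifts the total to 12861 at 59 m³.
Every other selection either busts 59 m³ or fails to beat 12861.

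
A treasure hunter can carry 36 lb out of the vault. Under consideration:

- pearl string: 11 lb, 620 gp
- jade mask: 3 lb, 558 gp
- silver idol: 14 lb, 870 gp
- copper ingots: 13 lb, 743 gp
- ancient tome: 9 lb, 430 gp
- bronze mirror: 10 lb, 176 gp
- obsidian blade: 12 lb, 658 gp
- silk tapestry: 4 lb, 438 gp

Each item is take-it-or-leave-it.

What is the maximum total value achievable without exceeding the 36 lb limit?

2609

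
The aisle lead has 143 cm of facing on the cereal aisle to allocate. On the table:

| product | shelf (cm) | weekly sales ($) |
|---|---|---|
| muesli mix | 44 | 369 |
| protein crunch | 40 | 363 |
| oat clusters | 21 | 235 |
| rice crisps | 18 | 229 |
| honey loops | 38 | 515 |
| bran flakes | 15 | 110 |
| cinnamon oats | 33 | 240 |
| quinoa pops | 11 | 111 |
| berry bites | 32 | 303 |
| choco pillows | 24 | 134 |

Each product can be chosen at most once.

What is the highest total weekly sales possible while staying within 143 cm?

By weekly sales per cm: honey loops 13.55, rice crisps 12.72, oat clusters 11.19 lead.
Taking the top-ratio products first gives oat clusters + rice crisps + honey loops + bran flakes + quinoa pops + berry bites for 1503 (135 cm).
The 32 cm tied up in berry bites is better spent on protein crunch — total rises to 1563 (143 cm).
Nothing else within 143 cm beats 1563.

1563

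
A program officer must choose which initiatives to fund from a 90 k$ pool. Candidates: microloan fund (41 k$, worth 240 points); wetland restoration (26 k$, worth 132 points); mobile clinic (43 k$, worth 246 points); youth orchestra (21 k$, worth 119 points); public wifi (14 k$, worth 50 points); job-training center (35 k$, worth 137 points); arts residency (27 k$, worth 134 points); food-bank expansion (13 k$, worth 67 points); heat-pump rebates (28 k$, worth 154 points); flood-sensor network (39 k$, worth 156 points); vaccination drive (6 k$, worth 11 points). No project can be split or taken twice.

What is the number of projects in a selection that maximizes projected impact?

3

Best achievable projected impact is 513.
For example microloan fund + youth orchestra + heat-pump rebates achieves it, using 90 k$.
All optima have 3 projects.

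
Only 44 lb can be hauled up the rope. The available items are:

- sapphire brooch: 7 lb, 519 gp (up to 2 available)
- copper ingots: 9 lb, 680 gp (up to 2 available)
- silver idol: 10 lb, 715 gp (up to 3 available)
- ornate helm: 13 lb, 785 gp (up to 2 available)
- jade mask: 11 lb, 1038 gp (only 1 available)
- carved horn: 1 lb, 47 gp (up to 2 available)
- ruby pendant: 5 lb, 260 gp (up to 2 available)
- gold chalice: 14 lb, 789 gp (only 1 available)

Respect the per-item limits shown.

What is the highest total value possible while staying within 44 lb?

3483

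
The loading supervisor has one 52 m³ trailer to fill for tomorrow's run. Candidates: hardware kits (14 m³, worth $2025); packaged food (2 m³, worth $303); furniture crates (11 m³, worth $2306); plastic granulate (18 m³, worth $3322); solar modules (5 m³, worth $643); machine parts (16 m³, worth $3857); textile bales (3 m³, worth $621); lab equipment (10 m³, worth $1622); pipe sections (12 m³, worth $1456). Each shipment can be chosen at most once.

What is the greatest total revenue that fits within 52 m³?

10431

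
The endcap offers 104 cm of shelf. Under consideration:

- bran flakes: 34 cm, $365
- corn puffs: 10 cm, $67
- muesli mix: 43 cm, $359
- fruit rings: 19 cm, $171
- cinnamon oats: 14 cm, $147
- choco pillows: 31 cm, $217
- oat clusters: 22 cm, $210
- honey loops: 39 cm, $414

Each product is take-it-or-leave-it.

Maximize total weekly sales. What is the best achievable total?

1017

By weekly sales per cm: bran flakes 10.74, honey loops 10.62, cinnamon oats 10.50, oat clusters 9.55 lead.
The ratio heuristic lands on bran flakes + corn puffs + cinnamon oats + honey loops (993) but leaves 7 cm idle.
Dropping cinnamon oats frees 14 cm; slotting in fruit rings (19 cm) lifts the total to 1017 at 102 cm.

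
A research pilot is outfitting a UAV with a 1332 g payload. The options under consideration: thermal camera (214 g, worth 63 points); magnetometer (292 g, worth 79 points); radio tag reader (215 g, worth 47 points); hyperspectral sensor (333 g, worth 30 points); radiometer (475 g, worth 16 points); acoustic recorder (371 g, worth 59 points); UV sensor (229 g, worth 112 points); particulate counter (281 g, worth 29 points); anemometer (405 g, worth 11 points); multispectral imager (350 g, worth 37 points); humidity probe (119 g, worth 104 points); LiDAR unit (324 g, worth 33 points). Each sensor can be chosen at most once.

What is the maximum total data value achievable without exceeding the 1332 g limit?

Filling by ratio: thermal camera + magnetometer + radio tag reader + UV sensor + humidity probe for 405, with 263 g left unused.
Replace radio tag reader with acoustic recorder: the trade gains 12 net, giving 417 at 1225 g.
Every other selection either busts 1332 g or fails to beat 417.

417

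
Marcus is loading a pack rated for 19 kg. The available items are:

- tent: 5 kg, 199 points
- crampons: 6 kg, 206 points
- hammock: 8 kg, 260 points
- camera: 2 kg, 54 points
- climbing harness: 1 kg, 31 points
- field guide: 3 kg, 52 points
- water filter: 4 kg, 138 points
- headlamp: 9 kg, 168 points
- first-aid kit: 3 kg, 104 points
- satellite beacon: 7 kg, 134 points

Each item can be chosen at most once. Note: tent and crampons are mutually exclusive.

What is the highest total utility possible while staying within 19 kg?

Best packing: tent + hammock + camera + water filter — 19 kg, 651 total.
Nothing else feasible within 19 kg beats 651.

651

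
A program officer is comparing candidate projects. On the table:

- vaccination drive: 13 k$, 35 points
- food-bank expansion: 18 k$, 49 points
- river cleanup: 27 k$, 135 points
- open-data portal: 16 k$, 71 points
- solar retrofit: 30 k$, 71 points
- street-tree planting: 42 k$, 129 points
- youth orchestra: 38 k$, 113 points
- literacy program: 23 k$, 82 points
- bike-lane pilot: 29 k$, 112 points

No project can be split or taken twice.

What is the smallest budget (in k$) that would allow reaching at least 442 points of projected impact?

113

Minimise k$ subject to total projected impact ≥ 442.
food-bank expansion + river cleanup + open-data portal + literacy program + bike-lane pilot: 449 projected impact at 113 k$.
Any bundle with less than 113 k$ falls short of 442.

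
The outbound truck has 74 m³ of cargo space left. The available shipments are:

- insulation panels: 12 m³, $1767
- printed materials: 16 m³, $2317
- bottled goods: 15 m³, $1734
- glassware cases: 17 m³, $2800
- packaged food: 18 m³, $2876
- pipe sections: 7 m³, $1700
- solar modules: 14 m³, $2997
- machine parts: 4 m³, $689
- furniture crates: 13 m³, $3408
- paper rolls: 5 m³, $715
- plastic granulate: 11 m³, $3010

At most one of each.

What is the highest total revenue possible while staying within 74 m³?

The ratio heuristic lands on glassware cases + pipe sections + solar modules + machine parts + furniture crates + paper rolls + plastic granulate (15319) but leaves 3 m³ idle.
Dropping machine parts and paper rolls frees 9 m³; slotting in insulation panels (12 m³) lifts the total to 15682 at 74 m³.
An exhaustive check of the 2048 subsets confirms 15682.

15682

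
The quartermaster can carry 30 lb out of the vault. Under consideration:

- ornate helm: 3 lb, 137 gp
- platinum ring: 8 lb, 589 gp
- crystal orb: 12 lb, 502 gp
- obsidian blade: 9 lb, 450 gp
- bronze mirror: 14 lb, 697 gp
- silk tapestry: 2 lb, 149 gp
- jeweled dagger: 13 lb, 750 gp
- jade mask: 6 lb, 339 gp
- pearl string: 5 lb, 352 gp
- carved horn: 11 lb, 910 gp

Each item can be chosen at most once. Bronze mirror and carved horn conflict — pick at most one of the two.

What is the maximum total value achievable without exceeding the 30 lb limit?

2190

Ranking by ratio (value/lb): carved horn 82.73, silk tapestry 74.50, platinum ring 73.62.
A density-first pass picks ornate helm + platinum ring + silk tapestry + pearl string + carved horn — 2137 at 29 lb.
Replace ornate helm and silk tapestry with jade mask: the trade gains 53 net, giving 2190 at 30 lb.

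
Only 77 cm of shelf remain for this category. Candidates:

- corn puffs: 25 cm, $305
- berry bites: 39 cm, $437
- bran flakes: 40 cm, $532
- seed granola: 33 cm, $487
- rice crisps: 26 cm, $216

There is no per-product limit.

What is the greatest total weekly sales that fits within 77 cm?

1019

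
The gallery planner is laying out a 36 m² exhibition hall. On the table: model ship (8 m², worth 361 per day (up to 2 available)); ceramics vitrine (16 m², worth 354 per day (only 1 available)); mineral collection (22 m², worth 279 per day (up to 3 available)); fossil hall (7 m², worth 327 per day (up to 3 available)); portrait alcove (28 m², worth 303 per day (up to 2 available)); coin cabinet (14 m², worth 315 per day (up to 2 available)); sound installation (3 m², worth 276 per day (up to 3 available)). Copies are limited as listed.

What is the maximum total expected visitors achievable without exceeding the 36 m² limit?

Taking the top-ratio exhibits first gives 3×fossil hall + 3×sound installation for 1809 (30 m²).
Dropping fossil hall and sound installation frees 10 m²; slotting in 2×model ship (16 m²) lifts the total to 1928 at 36 m².
Nothing else within 36 m² beats 1928.

1928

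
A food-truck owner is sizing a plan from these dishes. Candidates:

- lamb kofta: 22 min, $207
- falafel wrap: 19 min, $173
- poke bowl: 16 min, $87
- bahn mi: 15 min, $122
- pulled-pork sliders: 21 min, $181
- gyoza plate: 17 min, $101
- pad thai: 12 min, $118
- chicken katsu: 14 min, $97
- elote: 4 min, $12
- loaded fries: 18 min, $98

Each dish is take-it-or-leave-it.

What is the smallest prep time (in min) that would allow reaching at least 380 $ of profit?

41

Minimise min subject to total profit ≥ 380.
lamb kofta + falafel wrap reaches 380 using 41 min.
Any bundle with less than 41 min falls short of 380.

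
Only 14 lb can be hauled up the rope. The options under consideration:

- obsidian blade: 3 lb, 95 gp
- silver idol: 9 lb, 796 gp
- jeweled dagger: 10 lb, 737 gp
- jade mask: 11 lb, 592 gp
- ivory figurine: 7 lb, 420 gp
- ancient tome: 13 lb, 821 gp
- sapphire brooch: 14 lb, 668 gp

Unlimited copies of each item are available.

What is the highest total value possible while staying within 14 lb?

891

By value per lb: silver idol 88.44, jeweled dagger 73.70, ancient tome 63.15 lead.
Taking obsidian blade + silver idol: 12 lb used, 891 in value.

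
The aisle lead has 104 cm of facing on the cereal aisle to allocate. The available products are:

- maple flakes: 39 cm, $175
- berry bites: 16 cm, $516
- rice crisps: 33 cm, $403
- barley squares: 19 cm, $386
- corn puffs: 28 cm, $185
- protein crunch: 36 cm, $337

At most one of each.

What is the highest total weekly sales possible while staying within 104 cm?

1642

The ratio ordering already packs tightly: berry bites + rice crisps + barley squares + protein crunch, 104 cm, 1642.
That's the maximum — no swap from here does better than 1642.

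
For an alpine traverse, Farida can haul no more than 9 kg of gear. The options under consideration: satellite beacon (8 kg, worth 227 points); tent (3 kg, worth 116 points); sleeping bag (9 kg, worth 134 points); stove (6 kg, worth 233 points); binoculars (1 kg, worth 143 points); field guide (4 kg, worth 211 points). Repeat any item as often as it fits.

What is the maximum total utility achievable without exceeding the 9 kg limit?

1287

The ratio ordering already packs tightly: 9×binoculars, 9 kg, 1287.
Nothing else within 9 kg beats 1287.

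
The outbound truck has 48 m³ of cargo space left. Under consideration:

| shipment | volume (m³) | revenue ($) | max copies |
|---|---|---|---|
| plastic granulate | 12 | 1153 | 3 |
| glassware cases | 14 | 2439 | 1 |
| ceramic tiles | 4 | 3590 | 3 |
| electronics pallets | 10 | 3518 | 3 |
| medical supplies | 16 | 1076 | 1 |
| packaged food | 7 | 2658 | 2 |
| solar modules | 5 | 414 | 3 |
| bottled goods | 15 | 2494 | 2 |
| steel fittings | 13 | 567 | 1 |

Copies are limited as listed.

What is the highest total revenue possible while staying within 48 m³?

Best packing: 3×ceramic tiles + 2×electronics pallets + 2×packaged food — 46 m³, 23122 total.

23122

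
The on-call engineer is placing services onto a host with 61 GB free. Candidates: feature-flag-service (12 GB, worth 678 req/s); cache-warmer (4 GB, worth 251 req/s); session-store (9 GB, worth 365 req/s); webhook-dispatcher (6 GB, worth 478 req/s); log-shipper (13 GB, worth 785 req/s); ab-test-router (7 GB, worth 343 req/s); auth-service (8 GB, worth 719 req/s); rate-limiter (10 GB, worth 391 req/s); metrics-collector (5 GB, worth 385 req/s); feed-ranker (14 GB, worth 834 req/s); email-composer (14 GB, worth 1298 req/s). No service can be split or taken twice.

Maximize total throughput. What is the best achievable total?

4499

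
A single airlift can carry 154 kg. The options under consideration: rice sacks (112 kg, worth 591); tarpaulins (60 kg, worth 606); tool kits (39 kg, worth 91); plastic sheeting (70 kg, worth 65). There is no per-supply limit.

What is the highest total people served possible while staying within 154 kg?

2×tarpaulins uses 120 of the 154 kg and totals 1212.
Every other selection either busts 154 kg or fails to beat 1212.

1212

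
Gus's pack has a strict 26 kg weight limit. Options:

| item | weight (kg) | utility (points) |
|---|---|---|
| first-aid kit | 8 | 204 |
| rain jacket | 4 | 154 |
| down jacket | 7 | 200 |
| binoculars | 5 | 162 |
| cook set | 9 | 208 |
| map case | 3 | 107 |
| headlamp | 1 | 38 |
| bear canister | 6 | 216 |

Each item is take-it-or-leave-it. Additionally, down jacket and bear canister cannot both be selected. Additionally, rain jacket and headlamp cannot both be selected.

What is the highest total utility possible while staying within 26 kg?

Density check — rain jacket 38.50, headlamp 38.00, bear canister 36.00 are the best per kg.
Best packing: first-aid kit + rain jacket + binoculars + map case + bear canister — 26 kg, 843 total.

843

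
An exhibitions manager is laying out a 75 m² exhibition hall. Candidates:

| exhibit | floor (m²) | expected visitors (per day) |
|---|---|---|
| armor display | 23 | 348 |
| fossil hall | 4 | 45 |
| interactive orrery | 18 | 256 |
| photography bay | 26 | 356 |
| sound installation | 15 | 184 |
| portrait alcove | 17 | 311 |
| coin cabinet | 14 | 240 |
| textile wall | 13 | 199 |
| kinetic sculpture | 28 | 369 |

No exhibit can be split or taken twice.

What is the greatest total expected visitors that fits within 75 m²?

Ranking by ratio (expected visitors/m²): portrait alcove 18.29, coin cabinet 17.14, textile wall 15.31.
Filling by ratio: armor display + fossil hall + portrait alcove + coin cabinet + textile wall for 1143, with 4 m² left unused.
A better packing is interactive orrery + photography bay + portrait alcove + coin cabinet: 75 m², total 1163.
Next best is armor display + fossil hall + interactive orrery + portrait alcove + textile wall at 1159 (75 m²) — short by 4.

1163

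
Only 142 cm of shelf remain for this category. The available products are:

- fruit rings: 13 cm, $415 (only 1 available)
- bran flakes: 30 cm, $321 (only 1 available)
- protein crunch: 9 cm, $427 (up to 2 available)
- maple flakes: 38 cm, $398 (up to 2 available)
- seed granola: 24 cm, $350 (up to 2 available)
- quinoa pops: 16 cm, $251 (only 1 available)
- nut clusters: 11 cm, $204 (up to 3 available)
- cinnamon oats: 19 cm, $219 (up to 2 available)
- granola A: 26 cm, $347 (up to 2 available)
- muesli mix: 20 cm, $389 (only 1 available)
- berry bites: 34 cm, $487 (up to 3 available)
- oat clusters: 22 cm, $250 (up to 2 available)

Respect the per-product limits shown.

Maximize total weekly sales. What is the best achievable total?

Ranking by ratio (weekly sales/cm): protein crunch 47.44, fruit rings 31.92, muesli mix 19.45.
Filling by ratio: fruit rings + 2×protein crunch + seed granola + quinoa pops + 3×nut clusters + muesli mix for 2871, with 18 cm left unused.
Replace quinoa pops with berry bites: the trade gains 236 net, giving 3107 at 142 cm.

3107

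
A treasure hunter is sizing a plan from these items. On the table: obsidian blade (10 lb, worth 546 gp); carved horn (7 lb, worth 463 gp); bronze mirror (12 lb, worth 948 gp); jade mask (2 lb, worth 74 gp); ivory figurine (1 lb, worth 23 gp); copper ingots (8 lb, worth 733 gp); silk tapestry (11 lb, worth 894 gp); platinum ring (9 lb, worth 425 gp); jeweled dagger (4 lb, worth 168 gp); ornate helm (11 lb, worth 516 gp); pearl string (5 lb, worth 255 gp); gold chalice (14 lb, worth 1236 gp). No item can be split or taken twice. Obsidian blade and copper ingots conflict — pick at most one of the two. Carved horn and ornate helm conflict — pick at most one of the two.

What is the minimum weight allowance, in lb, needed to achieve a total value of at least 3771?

45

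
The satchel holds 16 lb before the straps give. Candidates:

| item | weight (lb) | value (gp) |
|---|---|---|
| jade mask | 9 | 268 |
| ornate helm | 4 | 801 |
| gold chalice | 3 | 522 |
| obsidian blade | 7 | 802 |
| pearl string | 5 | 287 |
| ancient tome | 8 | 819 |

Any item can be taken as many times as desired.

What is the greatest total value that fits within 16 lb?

By value per lb: ornate helm 200.25, gold chalice 174.00, obsidian blade 114.57, ancient tome 102.38 lead.
The ratio ordering already packs tightly: 4×ornate helm, 16 lb, 3204.

3204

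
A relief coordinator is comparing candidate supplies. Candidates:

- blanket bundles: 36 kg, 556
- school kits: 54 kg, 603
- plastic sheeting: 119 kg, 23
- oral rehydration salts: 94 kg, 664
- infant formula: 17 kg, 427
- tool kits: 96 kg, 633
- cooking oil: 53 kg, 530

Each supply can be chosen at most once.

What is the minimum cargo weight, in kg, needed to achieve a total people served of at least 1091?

Look for the lowest-cargo combination reaching 1091.
blanket bundles + school kits reaches 1159 using 90 kg.
No combination under 90 kg hits 1091.

90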